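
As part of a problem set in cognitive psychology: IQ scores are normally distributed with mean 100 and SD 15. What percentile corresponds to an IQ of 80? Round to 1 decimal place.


z = (IQ - mean) / SD
z = (80 - 100) / 15 = -1.3333
Percentile = Phi(-1.3333) * 100
Phi(-1.3333) = 0.091217
= 9.1


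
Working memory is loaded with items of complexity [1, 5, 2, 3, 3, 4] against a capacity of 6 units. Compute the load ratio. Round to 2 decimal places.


Total complexity = 1 + 5 + 2 + 3 + 3 + 4 = 18
Load = total / capacity = 18 / 6
= 3.00


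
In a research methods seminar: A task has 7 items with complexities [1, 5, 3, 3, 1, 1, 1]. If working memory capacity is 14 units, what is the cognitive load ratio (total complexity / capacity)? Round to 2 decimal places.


Total complexity = 1 + 5 + 3 + 3 + 1 + 1 + 1 = 15
Load = total / capacity = 15 / 14
= 1.07


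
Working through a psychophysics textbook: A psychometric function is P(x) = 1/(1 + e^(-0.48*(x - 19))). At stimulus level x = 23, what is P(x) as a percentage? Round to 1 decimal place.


P(x) = 1/(1 + e^(-0.48*(23 - 19)))
Exponent = -0.48 * 4 = -1.92
e^(-1.92) = 0.146607
P = 1/(1 + 0.146607) = 0.872138
Percentage = 87.2


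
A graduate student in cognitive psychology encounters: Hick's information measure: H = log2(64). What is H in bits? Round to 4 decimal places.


H = log2(n)
H = log2(64)
= 6.0000


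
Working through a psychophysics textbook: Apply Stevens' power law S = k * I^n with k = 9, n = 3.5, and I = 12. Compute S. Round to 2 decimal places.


S = 9 * 12^3.5
12^3.5 = 5985.9676
S = 9 * 5985.9676
= 53873.71


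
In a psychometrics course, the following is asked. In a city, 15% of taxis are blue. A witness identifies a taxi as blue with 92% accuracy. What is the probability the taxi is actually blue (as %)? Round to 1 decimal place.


P(blue | says blue) = P(says blue | blue)*P(blue) / [P(says blue | blue)*P(blue) + P(says blue | not blue)*P(not blue)]
Numerator = 0.92 * 0.15 = 0.138
False identification = 0.08 * 0.85 = 0.068
P = 0.138 / (0.138 + 0.068)
= 0.138 / 0.206
As percentage = 67.0


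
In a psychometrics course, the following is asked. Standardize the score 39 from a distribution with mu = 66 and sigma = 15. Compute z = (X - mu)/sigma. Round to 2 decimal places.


z = (X - mu) / sigma
= (39 - 66) / 15
= -27 / 15
= -1.80


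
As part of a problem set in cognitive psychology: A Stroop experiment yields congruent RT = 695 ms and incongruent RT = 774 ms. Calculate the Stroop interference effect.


Stroop effect = RT(incongruent) - RT(congruent)
= 774 - 695
= 79 ms


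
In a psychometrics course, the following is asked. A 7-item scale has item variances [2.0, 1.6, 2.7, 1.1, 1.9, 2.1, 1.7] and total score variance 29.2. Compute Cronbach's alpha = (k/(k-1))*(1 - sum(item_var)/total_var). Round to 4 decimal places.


alpha = (k/(k-1)) * (1 - sum(s_i^2)/s_total^2)
sum(item variances) = 13.1
k/(k-1) = 7/6 = 1.166667
1 - 13.1/29.2 = 1 - 0.44863 = 0.55137
alpha = 1.166667 * 0.55137
= 0.6433


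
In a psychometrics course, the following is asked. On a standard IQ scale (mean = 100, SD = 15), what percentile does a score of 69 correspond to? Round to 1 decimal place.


z = (IQ - mean) / SD
z = (69 - 100) / 15 = -2.0667
Percentile = Phi(-2.0667) * 100
Phi(-2.0667) = 0.019381
= 1.9


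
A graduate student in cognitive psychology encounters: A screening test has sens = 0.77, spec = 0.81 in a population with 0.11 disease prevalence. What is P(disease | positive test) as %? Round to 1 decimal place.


PPV = (sens * prev) / (sens * prev + (1-spec) * (1-prev))
Numerator = 0.77 * 0.11 = 0.0847
P(positive and no disease) = (1 - spec) * (1 - prev) = (1 - 0.81) * (1 - 0.11) = 0.1691
Denominator = 0.0847 + 0.1691 = 0.2538
PPV = 0.0847 / 0.2538 = 0.333727
As percentage = 33.4


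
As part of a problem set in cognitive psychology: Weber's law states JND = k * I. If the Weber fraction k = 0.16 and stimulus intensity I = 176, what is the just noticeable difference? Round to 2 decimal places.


JND = k * I
JND = 0.16 * 176
= 28.16


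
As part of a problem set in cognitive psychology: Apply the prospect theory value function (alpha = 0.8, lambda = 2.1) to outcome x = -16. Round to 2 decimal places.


Since x = -16 < 0, use v(x) = -lambda*(-x)^alpha
(-x) = 16
16^0.8 = 9.1896
v(-16) = -2.1 * 9.1896
= -19.30


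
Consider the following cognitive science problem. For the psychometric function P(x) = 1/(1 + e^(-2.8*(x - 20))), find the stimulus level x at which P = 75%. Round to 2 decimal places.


At P = 0.75: 0.75 = 1/(1 + e^(-k*(x-x0)))
Solving: e^(-k*(x-x0)) = 1/3
x = x0 + ln(3)/k
ln(3) = 1.0986
x = 20 + 1.0986/2.8
= 20 + 0.3924
= 20.39


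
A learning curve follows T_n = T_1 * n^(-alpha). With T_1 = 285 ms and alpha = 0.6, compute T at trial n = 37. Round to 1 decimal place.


T_n = 285 * 37^(-0.6)
37^(-0.6) = 0.114572
T_n = 285 * 0.114572
= 32.7 ms


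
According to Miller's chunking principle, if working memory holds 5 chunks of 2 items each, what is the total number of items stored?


Total items = chunks * items_per_chunk
= 5 * 2
= 10


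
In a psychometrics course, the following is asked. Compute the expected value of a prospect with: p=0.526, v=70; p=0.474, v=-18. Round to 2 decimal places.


EU = sum(p_i * v_i)
0.526 * 70 = 36.82
0.474 * -18 = -8.532
EU = 36.82 + -8.532
= 28.29


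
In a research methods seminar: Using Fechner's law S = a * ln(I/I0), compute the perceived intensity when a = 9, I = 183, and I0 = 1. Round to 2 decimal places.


S = 9 * ln(183/1)
I/I0 = 183.0
ln(183.0) = 5.2095
S = 9 * 5.2095
= 46.89


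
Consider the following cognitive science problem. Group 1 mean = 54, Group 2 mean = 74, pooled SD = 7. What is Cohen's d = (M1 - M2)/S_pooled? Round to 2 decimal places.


Cohen's d = (M1 - M2) / S_pooled
= (54 - 74) / 7
= -20 / 7
= -2.86


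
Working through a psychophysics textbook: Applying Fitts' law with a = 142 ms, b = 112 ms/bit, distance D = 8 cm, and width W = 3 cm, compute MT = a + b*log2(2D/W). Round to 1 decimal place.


MT = 142 + 112 * log2(2*8/3)
2D/W = 5.333333
log2(5.333333) = 2.415
MT = 142 + 112 * 2.415
= 412.5 ms


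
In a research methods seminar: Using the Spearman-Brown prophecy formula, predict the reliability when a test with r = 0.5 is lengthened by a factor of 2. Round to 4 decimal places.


r_new = n*r / (1 + (n-1)*r)
Numerator = 2 * 0.5 = 1.0
Denominator = 1 + 1 * 0.5 = 1.5
r_new = 1.0 / 1.5
= 0.6667


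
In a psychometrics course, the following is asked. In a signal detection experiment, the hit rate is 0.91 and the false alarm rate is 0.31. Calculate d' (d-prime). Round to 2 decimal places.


d' = z(HR) - z(FAR)
z(0.91) = 1.3408
z(0.31) = -0.4959
d' = 1.3408 - -0.4959
= 1.84


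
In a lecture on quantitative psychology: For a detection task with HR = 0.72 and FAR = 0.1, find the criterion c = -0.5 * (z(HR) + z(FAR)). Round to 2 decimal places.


c = -0.5 * (z(HR) + z(FAR))
z(0.72) = 0.5828
z(0.1) = -1.2816
c = -0.5 * (0.5828 + -1.2816)
= -0.5 * -0.6988
= 0.35


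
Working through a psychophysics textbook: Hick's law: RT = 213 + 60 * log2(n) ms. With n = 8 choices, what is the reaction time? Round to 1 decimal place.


RT = 213 + 60 * log2(8)
log2(8) = 3.0
RT = 213 + 60 * 3.0
= 213 + 180.0
= 393.0 ms


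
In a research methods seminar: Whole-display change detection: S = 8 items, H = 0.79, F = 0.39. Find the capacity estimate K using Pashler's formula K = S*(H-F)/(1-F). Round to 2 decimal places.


K = S * (H - F) / (1 - F)
H - F = 0.4
1 - F = 0.61
K = 8 * 0.4 / 0.61
= 5.25


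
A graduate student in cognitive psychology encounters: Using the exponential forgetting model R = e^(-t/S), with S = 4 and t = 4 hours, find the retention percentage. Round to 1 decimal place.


R = e^(-t/S)
-t/S = -4/4 = -1.0
R = e^(-1.0) = 0.367879
Percentage = 0.367879 * 100
= 36.8


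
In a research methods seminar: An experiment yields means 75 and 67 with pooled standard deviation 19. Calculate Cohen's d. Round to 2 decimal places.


Cohen's d = (M1 - M2) / S_pooled
= (75 - 67) / 19
= 8 / 19
= 0.42


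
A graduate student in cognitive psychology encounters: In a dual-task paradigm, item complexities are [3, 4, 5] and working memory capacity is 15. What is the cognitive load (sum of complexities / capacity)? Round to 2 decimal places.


Total complexity = 3 + 4 + 5 = 12
Load = total / capacity = 12 / 15
= 0.80


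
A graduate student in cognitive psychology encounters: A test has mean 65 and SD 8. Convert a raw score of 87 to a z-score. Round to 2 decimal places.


z = (X - mu) / sigma
= (87 - 65) / 8
= 22 / 8
= 2.75


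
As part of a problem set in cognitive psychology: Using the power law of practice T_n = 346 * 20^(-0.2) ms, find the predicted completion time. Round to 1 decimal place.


T_n = 346 * 20^(-0.2)
20^(-0.2) = 0.54928
T_n = 346 * 0.54928
= 190.1 ms


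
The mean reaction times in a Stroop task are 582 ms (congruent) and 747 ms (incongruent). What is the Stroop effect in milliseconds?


Stroop effect = RT(incongruent) - RT(congruent)
= 747 - 582
= 165 ms


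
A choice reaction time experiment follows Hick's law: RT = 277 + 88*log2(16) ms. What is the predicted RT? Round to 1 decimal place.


RT = 277 + 88 * log2(16)
log2(16) = 4.0
RT = 277 + 88 * 4.0
= 277 + 352.0
= 629.0 ms


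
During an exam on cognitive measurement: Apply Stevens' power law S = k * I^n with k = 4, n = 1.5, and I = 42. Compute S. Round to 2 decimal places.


S = 4 * 42^1.5
42^1.5 = 272.1911
S = 4 * 272.1911
= 1088.76


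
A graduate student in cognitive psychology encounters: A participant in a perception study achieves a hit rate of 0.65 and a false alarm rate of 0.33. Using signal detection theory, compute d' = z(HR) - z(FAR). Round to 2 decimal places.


d' = z(HR) - z(FAR)
z(0.65) = 0.3853
z(0.33) = -0.4399
d' = 0.3853 - -0.4399
= 0.83


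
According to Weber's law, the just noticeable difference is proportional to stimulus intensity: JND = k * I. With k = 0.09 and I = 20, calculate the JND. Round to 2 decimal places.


JND = k * I
JND = 0.09 * 20
= 1.80


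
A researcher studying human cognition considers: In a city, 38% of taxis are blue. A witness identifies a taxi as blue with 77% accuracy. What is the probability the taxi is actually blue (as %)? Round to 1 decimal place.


P(blue | says blue) = P(says blue | blue)*P(blue) / [P(says blue | blue)*P(blue) + P(says blue | not blue)*P(not blue)]
Numerator = 0.77 * 0.38 = 0.2926
False identification = 0.23 * 0.62 = 0.1426
P = 0.2926 / (0.2926 + 0.1426)
= 0.2926 / 0.4352
As percentage = 67.2


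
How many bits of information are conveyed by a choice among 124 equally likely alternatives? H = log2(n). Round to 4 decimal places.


H = log2(n)
H = log2(124)
= 6.9542


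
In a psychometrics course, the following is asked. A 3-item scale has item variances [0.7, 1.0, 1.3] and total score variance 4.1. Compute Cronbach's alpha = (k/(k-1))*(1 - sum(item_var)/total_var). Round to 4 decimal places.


alpha = (k/(k-1)) * (1 - sum(s_i^2)/s_total^2)
sum(item variances) = 3.0
k/(k-1) = 3/2 = 1.5
1 - 3.0/4.1 = 1 - 0.731707 = 0.268293
alpha = 1.5 * 0.268293
= 0.4024


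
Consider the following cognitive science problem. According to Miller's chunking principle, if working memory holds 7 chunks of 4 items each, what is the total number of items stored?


Total items = chunks * items_per_chunk
= 7 * 4
= 28


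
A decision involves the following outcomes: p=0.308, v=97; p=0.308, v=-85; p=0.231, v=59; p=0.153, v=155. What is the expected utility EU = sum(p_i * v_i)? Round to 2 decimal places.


EU = sum(p_i * v_i)
0.308 * 97 = 29.876
0.308 * -85 = -26.18
0.231 * 59 = 13.629
0.153 * 155 = 23.715
EU = 29.876 + -26.18 + 13.629 + 23.715
= 41.04


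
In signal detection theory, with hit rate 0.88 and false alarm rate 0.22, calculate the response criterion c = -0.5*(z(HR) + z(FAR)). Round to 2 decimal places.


c = -0.5 * (z(HR) + z(FAR))
z(0.88) = 1.175
z(0.22) = -0.7722
c = -0.5 * (1.175 + -0.7722)
= -0.5 * 0.4028
= -0.20


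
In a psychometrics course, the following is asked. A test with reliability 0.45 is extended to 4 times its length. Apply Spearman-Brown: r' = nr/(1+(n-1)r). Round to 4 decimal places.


r_new = n*r / (1 + (n-1)*r)
Numerator = 4 * 0.45 = 1.8
Denominator = 1 + 3 * 0.45 = 2.35
r_new = 1.8 / 2.35
= 0.7660


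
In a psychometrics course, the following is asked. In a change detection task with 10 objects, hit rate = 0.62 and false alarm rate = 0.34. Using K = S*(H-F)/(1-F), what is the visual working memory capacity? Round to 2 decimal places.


K = S * (H - F) / (1 - F)
H - F = 0.28
1 - F = 0.66
K = 10 * 0.28 / 0.66
= 4.24


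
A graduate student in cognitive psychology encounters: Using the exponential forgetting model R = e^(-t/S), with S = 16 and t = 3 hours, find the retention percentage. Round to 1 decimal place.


R = e^(-t/S)
-t/S = -3/16 = -0.1875
R = e^(-0.1875) = 0.829029
Percentage = 0.829029 * 100
= 82.9


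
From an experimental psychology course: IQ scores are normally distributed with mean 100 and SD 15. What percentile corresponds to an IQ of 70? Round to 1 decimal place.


z = (IQ - mean) / SD
z = (70 - 100) / 15 = -2.0
Percentile = Phi(-2.0) * 100
Phi(-2.0) = 0.02275
= 2.3


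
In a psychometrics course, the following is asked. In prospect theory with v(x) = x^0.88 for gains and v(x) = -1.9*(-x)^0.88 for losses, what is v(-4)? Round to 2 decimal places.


Since x = -4 < 0, use v(x) = -lambda*(-x)^alpha
(-x) = 4
4^0.88 = 3.387
v(-4) = -1.9 * 3.387
= -6.44


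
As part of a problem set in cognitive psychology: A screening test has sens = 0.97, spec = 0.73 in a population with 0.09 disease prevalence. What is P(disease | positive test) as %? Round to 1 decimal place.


PPV = (sens * prev) / (sens * prev + (1-spec) * (1-prev))
Numerator = 0.97 * 0.09 = 0.0873
P(positive and no disease) = (1 - spec) * (1 - prev) = (1 - 0.73) * (1 - 0.09) = 0.2457
Denominator = 0.0873 + 0.2457 = 0.333
PPV = 0.0873 / 0.333 = 0.262162
As percentage = 26.2


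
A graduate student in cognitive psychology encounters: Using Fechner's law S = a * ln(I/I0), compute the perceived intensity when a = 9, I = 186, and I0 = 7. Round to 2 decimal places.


S = 9 * ln(186/7)
I/I0 = 26.571429
ln(26.571429) = 3.2798
S = 9 * 3.2798
= 29.52


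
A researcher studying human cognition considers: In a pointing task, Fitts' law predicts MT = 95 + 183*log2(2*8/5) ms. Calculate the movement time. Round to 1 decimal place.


MT = 95 + 183 * log2(2*8/5)
2D/W = 3.2
log2(3.2) = 1.6781
MT = 95 + 183 * 1.6781
= 402.1 ms


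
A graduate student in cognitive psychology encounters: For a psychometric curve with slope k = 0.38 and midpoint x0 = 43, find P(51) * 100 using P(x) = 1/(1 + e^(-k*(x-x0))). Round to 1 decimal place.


P(x) = 1/(1 + e^(-0.38*(51 - 43)))
Exponent = -0.38 * 8 = -3.04
e^(-3.04) = 0.047835
P = 1/(1 + 0.047835) = 0.954349
Percentage = 95.4


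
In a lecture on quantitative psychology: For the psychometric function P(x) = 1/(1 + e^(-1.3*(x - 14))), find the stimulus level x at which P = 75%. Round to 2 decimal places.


At P = 0.75: 0.75 = 1/(1 + e^(-k*(x-x0)))
Solving: e^(-k*(x-x0)) = 1/3
x = x0 + ln(3)/k
ln(3) = 1.0986
x = 14 + 1.0986/1.3
= 14 + 0.8451
= 14.85


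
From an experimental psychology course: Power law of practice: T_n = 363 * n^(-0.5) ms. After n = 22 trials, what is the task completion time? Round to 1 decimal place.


T_n = 363 * 22^(-0.5)
22^(-0.5) = 0.213201
T_n = 363 * 0.213201
= 77.4 ms


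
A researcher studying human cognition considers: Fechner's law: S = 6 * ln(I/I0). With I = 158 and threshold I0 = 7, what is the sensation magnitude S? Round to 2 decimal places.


S = 6 * ln(158/7)
I/I0 = 22.571429
ln(22.571429) = 3.1167
S = 6 * 3.1167
= 18.70


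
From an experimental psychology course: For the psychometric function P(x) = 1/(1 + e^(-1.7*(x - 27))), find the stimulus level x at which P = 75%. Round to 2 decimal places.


At P = 0.75: 0.75 = 1/(1 + e^(-k*(x-x0)))
Solving: e^(-k*(x-x0)) = 1/3
x = x0 + ln(3)/k
ln(3) = 1.0986
x = 27 + 1.0986/1.7
= 27 + 0.6462
= 27.65


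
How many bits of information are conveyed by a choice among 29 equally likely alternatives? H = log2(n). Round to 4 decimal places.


H = log2(n)
H = log2(29)
= 4.8580


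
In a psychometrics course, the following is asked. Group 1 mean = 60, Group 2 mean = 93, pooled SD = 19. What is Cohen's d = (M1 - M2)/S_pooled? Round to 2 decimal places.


Cohen's d = (M1 - M2) / S_pooled
= (60 - 93) / 19
= -33 / 19
= -1.74


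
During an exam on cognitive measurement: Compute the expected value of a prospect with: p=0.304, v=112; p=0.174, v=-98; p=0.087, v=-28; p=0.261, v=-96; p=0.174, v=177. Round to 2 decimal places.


EU = sum(p_i * v_i)
0.304 * 112 = 34.048
0.174 * -98 = -17.052
0.087 * -28 = -2.436
0.261 * -96 = -25.056
0.174 * 177 = 30.798
EU = 34.048 + -17.052 + -2.436 + -25.056 + 30.798
= 20.30


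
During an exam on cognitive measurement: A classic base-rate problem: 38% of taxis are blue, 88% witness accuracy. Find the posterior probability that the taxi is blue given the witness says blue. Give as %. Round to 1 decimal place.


P(blue | says blue) = P(says blue | blue)*P(blue) / [P(says blue | blue)*P(blue) + P(says blue | not blue)*P(not blue)]
Numerator = 0.88 * 0.38 = 0.3344
False identification = 0.12 * 0.62 = 0.0744
P = 0.3344 / (0.3344 + 0.0744)
= 0.3344 / 0.4088
As percentage = 81.8


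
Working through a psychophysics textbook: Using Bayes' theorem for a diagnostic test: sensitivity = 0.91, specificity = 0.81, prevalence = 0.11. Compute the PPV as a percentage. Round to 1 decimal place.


PPV = (sens * prev) / (sens * prev + (1-spec) * (1-prev))
Numerator = 0.91 * 0.11 = 0.1001
P(positive and no disease) = (1 - spec) * (1 - prev) = (1 - 0.81) * (1 - 0.11) = 0.1691
Denominator = 0.1001 + 0.1691 = 0.2692
PPV = 0.1001 / 0.2692 = 0.371842
As percentage = 37.2


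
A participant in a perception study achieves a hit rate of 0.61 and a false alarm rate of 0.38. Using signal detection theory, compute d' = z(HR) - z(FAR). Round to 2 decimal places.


d' = z(HR) - z(FAR)
z(0.61) = 0.2793
z(0.38) = -0.3055
d' = 0.2793 - -0.3055
= 0.58


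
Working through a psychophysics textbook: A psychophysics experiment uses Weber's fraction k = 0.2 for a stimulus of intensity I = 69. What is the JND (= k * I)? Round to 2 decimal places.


JND = k * I
JND = 0.2 * 69
= 13.80


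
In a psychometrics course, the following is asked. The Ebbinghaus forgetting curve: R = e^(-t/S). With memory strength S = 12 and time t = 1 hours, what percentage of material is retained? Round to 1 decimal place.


R = e^(-t/S)
-t/S = -1/12 = -0.083333
R = e^(-0.083333) = 0.920045
Percentage = 0.920045 * 100
= 92.0


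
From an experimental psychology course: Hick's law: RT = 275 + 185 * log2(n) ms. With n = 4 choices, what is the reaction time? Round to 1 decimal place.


RT = 275 + 185 * log2(4)
log2(4) = 2.0
RT = 275 + 185 * 2.0
= 275 + 370.0
= 645.0 ms


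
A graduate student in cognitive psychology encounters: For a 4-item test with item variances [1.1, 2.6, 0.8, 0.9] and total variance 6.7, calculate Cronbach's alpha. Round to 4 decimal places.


alpha = (k/(k-1)) * (1 - sum(s_i^2)/s_total^2)
sum(item variances) = 5.4
k/(k-1) = 4/3 = 1.333333
1 - 5.4/6.7 = 1 - 0.80597 = 0.19403
alpha = 1.333333 * 0.19403
= 0.2587


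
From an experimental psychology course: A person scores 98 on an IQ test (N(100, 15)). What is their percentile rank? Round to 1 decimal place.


z = (IQ - mean) / SD
z = (98 - 100) / 15 = -0.1333
Percentile = Phi(-0.1333) * 100
Phi(-0.1333) = 0.446978
= 44.7


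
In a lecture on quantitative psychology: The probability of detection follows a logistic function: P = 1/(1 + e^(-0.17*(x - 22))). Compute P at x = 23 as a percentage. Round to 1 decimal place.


P(x) = 1/(1 + e^(-0.17*(23 - 22)))
Exponent = -0.17 * 1 = -0.17
e^(-0.17) = 0.843665
P = 1/(1 + 0.843665) = 0.542398
Percentage = 54.2


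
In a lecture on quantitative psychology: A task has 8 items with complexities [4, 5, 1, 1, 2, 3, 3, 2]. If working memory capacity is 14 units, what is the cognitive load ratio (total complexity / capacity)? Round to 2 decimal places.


Total complexity = 4 + 5 + 1 + 1 + 2 + 3 + 3 + 2 = 21
Load = total / capacity = 21 / 14
= 1.50


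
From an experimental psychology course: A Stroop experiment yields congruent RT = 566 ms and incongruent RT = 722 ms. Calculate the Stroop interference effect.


Stroop effect = RT(incongruent) - RT(congruent)
= 722 - 566
= 156 ms


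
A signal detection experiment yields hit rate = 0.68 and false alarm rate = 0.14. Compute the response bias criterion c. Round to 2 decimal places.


c = -0.5 * (z(HR) + z(FAR))
z(0.68) = 0.4677
z(0.14) = -1.0803
c = -0.5 * (0.4677 + -1.0803)
= -0.5 * -0.6126
= 0.31


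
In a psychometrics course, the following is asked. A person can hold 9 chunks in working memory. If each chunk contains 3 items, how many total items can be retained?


Total items = chunks * items_per_chunk
= 9 * 3
= 27


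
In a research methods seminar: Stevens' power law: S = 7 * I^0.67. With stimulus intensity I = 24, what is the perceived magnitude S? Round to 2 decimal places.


S = 7 * 24^0.67
24^0.67 = 8.4089
S = 7 * 8.4089
= 58.86


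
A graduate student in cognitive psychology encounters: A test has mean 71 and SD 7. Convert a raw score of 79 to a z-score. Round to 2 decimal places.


z = (X - mu) / sigma
= (79 - 71) / 7
= 8 / 7
= 1.14


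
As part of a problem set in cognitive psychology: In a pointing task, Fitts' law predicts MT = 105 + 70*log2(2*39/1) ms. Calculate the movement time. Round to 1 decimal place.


MT = 105 + 70 * log2(2*39/1)
2D/W = 78.0
log2(78.0) = 6.2854
MT = 105 + 70 * 6.2854
= 545.0 ms


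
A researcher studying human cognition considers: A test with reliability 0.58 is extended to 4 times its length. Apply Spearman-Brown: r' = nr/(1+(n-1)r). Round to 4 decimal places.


r_new = n*r / (1 + (n-1)*r)
Numerator = 4 * 0.58 = 2.32
Denominator = 1 + 3 * 0.58 = 2.74
r_new = 2.32 / 2.74
= 0.8467


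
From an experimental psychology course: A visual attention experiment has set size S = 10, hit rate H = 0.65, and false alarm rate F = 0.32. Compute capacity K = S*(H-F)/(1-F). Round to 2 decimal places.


K = S * (H - F) / (1 - F)
H - F = 0.33
1 - F = 0.68
K = 10 * 0.33 / 0.68
= 4.85


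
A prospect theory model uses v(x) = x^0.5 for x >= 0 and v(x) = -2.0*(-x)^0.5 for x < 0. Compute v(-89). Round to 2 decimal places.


Since x = -89 < 0, use v(x) = -lambda*(-x)^alpha
(-x) = 89
89^0.5 = 9.434
v(-89) = -2.0 * 9.434
= -18.87


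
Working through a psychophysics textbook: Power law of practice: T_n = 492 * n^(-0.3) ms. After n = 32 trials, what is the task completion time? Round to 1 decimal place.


T_n = 492 * 32^(-0.3)
32^(-0.3) = 0.353553
T_n = 492 * 0.353553
= 173.9 ms


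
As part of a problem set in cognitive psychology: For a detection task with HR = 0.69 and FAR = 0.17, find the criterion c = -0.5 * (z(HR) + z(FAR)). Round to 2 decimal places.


c = -0.5 * (z(HR) + z(FAR))
z(0.69) = 0.4959
z(0.17) = -0.9542
c = -0.5 * (0.4959 + -0.9542)
= -0.5 * -0.4583
= 0.23


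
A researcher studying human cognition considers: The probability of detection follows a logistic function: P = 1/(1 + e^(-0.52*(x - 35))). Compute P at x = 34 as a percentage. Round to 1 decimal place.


P(x) = 1/(1 + e^(-0.52*(34 - 35)))
Exponent = -0.52 * -1 = 0.52
e^(0.52) = 1.682028
P = 1/(1 + 1.682028) = 0.372852
Percentage = 37.3


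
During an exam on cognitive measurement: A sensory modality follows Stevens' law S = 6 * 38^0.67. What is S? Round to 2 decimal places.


S = 6 * 38^0.67
38^0.67 = 11.4408
S = 6 * 11.4408
= 68.64


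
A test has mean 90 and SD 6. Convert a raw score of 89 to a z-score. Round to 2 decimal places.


z = (X - mu) / sigma
= (89 - 90) / 6
= -1 / 6
= -0.17


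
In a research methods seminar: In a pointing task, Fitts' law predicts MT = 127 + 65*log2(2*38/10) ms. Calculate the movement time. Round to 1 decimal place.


MT = 127 + 65 * log2(2*38/10)
2D/W = 7.6
log2(7.6) = 2.926
MT = 127 + 65 * 2.926
= 317.2 ms


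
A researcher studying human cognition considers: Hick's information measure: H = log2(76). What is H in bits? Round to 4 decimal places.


H = log2(n)
H = log2(76)
= 6.2479


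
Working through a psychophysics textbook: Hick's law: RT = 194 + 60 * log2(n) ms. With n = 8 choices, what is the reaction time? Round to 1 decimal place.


RT = 194 + 60 * log2(8)
log2(8) = 3.0
RT = 194 + 60 * 3.0
= 194 + 180.0
= 374.0 ms


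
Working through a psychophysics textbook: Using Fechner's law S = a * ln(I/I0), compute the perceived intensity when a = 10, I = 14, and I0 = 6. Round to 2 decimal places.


S = 10 * ln(14/6)
I/I0 = 2.333333
ln(2.333333) = 0.8473
S = 10 * 0.8473
= 8.47


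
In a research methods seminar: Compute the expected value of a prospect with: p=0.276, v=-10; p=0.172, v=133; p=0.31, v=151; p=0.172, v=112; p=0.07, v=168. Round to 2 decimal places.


EU = sum(p_i * v_i)
0.276 * -10 = -2.76
0.172 * 133 = 22.876
0.31 * 151 = 46.81
0.172 * 112 = 19.264
0.07 * 168 = 11.76
EU = -2.76 + 22.876 + 46.81 + 19.264 + 11.76
= 97.95


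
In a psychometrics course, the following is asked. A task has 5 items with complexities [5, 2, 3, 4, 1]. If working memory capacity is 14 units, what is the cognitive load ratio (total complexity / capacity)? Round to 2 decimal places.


Total complexity = 5 + 2 + 3 + 4 + 1 = 15
Load = total / capacity = 15 / 14
= 1.07


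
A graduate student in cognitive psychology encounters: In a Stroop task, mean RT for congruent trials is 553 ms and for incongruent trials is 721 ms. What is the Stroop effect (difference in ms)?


Stroop effect = RT(incongruent) - RT(congruent)
= 721 - 553
= 168 ms


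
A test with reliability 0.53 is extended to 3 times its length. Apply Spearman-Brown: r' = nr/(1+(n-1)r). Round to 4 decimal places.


r_new = n*r / (1 + (n-1)*r)
Numerator = 3 * 0.53 = 1.59
Denominator = 1 + 2 * 0.53 = 2.06
r_new = 1.59 / 2.06
= 0.7718


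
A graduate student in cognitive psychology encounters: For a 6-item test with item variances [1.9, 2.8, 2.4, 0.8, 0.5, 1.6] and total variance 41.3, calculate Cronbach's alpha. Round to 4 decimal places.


alpha = (k/(k-1)) * (1 - sum(s_i^2)/s_total^2)
sum(item variances) = 10.0
k/(k-1) = 6/5 = 1.2
1 - 10.0/41.3 = 1 - 0.242131 = 0.757869
alpha = 1.2 * 0.757869
= 0.9094


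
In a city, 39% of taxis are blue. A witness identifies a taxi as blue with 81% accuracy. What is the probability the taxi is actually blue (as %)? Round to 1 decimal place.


P(blue | says blue) = P(says blue | blue)*P(blue) / [P(says blue | blue)*P(blue) + P(says blue | not blue)*P(not blue)]
Numerator = 0.81 * 0.39 = 0.3159
False identification = 0.19 * 0.61 = 0.1159
P = 0.3159 / (0.3159 + 0.1159)
= 0.3159 / 0.4318
As percentage = 73.2


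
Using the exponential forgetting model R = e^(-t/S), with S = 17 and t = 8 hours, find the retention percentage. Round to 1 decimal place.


R = e^(-t/S)
-t/S = -8/17 = -0.470588
R = e^(-0.470588) = 0.624635
Percentage = 0.624635 * 100
= 62.5


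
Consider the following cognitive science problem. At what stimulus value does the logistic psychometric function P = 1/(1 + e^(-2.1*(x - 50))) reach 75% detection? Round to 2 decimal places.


At P = 0.75: 0.75 = 1/(1 + e^(-k*(x-x0)))
Solving: e^(-k*(x-x0)) = 1/3
x = x0 + ln(3)/k
ln(3) = 1.0986
x = 50 + 1.0986/2.1
= 50 + 0.5231
= 50.52


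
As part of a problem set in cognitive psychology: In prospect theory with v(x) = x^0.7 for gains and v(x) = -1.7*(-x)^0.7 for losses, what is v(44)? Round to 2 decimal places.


Since x = 44 >= 0, use v(x) = x^0.7
44^0.7 = 14.1389
v(44) = 14.14


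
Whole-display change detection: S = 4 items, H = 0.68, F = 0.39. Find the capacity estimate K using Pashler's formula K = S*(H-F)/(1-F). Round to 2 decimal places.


K = S * (H - F) / (1 - F)
H - F = 0.29
1 - F = 0.61
K = 4 * 0.29 / 0.61
= 1.90


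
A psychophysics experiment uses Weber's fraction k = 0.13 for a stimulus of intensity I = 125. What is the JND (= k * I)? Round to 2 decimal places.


JND = k * I
JND = 0.13 * 125
= 16.25


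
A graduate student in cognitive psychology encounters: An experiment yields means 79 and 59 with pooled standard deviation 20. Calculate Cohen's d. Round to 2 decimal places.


Cohen's d = (M1 - M2) / S_pooled
= (79 - 59) / 20
= 20 / 20
= 1.00


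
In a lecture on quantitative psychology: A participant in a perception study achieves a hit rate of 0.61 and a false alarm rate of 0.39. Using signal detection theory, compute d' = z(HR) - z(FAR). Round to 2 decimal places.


d' = z(HR) - z(FAR)
z(0.61) = 0.2793
z(0.39) = -0.2793
d' = 0.2793 - -0.2793
= 0.56


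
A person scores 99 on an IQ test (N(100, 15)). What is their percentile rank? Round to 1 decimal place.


z = (IQ - mean) / SD
z = (99 - 100) / 15 = -0.0667
Percentile = Phi(-0.0667) * 100
Phi(-0.0667) = 0.47341
= 47.3


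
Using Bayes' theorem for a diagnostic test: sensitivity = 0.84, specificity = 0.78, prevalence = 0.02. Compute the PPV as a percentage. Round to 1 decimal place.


PPV = (sens * prev) / (sens * prev + (1-spec) * (1-prev))
Numerator = 0.84 * 0.02 = 0.0168
P(positive and no disease) = (1 - spec) * (1 - prev) = (1 - 0.78) * (1 - 0.02) = 0.2156
Denominator = 0.0168 + 0.2156 = 0.2324
PPV = 0.0168 / 0.2324 = 0.072289
As percentage = 7.2


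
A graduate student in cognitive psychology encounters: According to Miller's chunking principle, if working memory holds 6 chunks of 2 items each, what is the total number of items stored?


Total items = chunks * items_per_chunk
= 6 * 2
= 12


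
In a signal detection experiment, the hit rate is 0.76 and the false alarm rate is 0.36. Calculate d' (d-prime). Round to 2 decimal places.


d' = z(HR) - z(FAR)
z(0.76) = 0.7063
z(0.36) = -0.3585
d' = 0.7063 - -0.3585
= 1.06


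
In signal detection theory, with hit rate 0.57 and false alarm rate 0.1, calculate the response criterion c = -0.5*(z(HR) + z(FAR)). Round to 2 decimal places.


c = -0.5 * (z(HR) + z(FAR))
z(0.57) = 0.1764
z(0.1) = -1.2816
c = -0.5 * (0.1764 + -1.2816)
= -0.5 * -1.1052
= 0.55


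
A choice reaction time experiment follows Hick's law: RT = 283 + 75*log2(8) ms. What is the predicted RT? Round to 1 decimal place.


RT = 283 + 75 * log2(8)
log2(8) = 3.0
RT = 283 + 75 * 3.0
= 283 + 225.0
= 508.0 ms


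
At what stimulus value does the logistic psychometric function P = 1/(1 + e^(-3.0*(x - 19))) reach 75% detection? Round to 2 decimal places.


At P = 0.75: 0.75 = 1/(1 + e^(-k*(x-x0)))
Solving: e^(-k*(x-x0)) = 1/3
x = x0 + ln(3)/k
ln(3) = 1.0986
x = 19 + 1.0986/3.0
= 19 + 0.3662
= 19.37


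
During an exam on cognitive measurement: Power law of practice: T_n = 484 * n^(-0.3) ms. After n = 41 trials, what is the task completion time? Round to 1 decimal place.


T_n = 484 * 41^(-0.3)
41^(-0.3) = 0.32822
T_n = 484 * 0.32822
= 158.9 ms


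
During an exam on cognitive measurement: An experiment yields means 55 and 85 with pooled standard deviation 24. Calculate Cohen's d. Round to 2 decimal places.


Cohen's d = (M1 - M2) / S_pooled
= (55 - 85) / 24
= -30 / 24
= -1.25


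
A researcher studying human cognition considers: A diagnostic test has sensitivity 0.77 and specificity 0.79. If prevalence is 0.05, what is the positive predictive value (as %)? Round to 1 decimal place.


PPV = (sens * prev) / (sens * prev + (1-spec) * (1-prev))
Numerator = 0.77 * 0.05 = 0.0385
P(positive and no disease) = (1 - spec) * (1 - prev) = (1 - 0.79) * (1 - 0.05) = 0.1995
Denominator = 0.0385 + 0.1995 = 0.238
PPV = 0.0385 / 0.238 = 0.161765
As percentage = 16.2


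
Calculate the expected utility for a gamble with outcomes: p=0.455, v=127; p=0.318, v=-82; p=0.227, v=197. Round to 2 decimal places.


EU = sum(p_i * v_i)
0.455 * 127 = 57.785
0.318 * -82 = -26.076
0.227 * 197 = 44.719
EU = 57.785 + -26.076 + 44.719
= 76.43


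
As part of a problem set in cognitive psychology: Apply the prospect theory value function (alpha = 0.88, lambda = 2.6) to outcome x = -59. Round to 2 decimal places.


Since x = -59 < 0, use v(x) = -lambda*(-x)^alpha
(-x) = 59
59^0.88 = 36.1701
v(-59) = -2.6 * 36.1701
= -94.04


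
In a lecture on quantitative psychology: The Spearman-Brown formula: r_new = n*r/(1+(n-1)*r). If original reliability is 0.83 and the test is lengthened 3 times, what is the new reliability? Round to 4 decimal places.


r_new = n*r / (1 + (n-1)*r)
Numerator = 3 * 0.83 = 2.49
Denominator = 1 + 2 * 0.83 = 2.66
r_new = 2.49 / 2.66
= 0.9361


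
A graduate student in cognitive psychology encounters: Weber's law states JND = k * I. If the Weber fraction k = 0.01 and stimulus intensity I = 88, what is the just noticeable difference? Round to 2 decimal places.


JND = k * I
JND = 0.01 * 88
= 0.88


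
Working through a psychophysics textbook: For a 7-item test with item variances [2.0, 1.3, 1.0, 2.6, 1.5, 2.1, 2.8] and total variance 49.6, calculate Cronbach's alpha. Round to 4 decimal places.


alpha = (k/(k-1)) * (1 - sum(s_i^2)/s_total^2)
sum(item variances) = 13.3
k/(k-1) = 7/6 = 1.166667
1 - 13.3/49.6 = 1 - 0.268145 = 0.731855
alpha = 1.166667 * 0.731855
= 0.8538


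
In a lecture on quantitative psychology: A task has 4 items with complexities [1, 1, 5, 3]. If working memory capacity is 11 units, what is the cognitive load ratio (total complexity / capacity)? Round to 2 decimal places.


Total complexity = 1 + 1 + 5 + 3 = 10
Load = total / capacity = 10 / 11
= 0.91


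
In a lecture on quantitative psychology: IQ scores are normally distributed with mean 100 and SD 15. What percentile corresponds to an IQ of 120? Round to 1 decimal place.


z = (IQ - mean) / SD
z = (120 - 100) / 15 = 1.3333
Percentile = Phi(1.3333) * 100
Phi(1.3333) = 0.908783
= 90.9


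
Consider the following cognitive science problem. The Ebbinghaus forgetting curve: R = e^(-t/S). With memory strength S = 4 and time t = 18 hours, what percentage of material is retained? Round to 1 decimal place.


R = e^(-t/S)
-t/S = -18/4 = -4.5
R = e^(-4.5) = 0.011109
Percentage = 0.011109 * 100
= 1.1


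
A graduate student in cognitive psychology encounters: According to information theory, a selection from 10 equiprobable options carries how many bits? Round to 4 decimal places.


H = log2(n)
H = log2(10)
= 3.3219


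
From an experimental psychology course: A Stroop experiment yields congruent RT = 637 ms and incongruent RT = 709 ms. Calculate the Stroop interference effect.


Stroop effect = RT(incongruent) - RT(congruent)
= 709 - 637
= 72 ms


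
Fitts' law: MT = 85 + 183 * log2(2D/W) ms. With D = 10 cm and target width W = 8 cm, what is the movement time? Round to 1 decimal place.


MT = 85 + 183 * log2(2*10/8)
2D/W = 2.5
log2(2.5) = 1.3219
MT = 85 + 183 * 1.3219
= 326.9 ms


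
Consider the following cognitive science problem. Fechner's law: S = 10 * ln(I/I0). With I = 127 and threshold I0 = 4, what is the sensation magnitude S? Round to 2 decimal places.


S = 10 * ln(127/4)
I/I0 = 31.75
ln(31.75) = 3.4579
S = 10 * 3.4579
= 34.58


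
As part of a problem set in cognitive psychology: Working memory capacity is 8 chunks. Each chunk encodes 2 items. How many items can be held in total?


Total items = chunks * items_per_chunk
= 8 * 2
= 16


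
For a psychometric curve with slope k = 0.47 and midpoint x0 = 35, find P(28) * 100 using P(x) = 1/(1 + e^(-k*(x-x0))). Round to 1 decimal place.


P(x) = 1/(1 + e^(-0.47*(28 - 35)))
Exponent = -0.47 * -7 = 3.29
e^(3.29) = 26.842864
P = 1/(1 + 26.842864) = 0.035916
Percentage = 3.6


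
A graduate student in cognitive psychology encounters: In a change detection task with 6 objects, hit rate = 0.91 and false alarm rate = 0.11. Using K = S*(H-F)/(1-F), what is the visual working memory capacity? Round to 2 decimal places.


K = S * (H - F) / (1 - F)
H - F = 0.8
1 - F = 0.89
K = 6 * 0.8 / 0.89
= 5.39


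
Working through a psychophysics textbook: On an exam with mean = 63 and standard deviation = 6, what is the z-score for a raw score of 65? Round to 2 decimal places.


z = (X - mu) / sigma
= (65 - 63) / 6
= 2 / 6
= 0.33


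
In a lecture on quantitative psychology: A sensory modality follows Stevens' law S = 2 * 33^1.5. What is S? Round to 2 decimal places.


S = 2 * 33^1.5
33^1.5 = 189.5706
S = 2 * 189.5706
= 379.14


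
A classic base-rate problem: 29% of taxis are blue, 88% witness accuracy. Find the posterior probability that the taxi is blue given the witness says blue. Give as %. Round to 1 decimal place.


P(blue | says blue) = P(says blue | blue)*P(blue) / [P(says blue | blue)*P(blue) + P(says blue | not blue)*P(not blue)]
Numerator = 0.88 * 0.29 = 0.2552
False identification = 0.12 * 0.71 = 0.0852
P = 0.2552 / (0.2552 + 0.0852)
= 0.2552 / 0.3404
As percentage = 75.0


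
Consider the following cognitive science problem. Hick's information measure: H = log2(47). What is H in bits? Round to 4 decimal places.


H = log2(n)
H = log2(47)
= 5.5546


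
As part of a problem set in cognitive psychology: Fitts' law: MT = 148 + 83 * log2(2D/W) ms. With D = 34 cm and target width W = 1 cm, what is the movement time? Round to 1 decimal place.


MT = 148 + 83 * log2(2*34/1)
2D/W = 68.0
log2(68.0) = 6.0875
MT = 148 + 83 * 6.0875
= 653.3 ms


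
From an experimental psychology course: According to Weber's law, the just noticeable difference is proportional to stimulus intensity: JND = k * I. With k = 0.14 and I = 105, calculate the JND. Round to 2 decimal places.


JND = k * I
JND = 0.14 * 105
= 14.70


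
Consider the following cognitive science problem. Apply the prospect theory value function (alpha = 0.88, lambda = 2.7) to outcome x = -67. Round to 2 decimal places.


Since x = -67 < 0, use v(x) = -lambda*(-x)^alpha
(-x) = 67
67^0.88 = 40.4525
v(-67) = -2.7 * 40.4525
= -109.22


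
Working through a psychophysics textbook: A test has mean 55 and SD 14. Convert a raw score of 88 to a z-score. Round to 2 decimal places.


z = (X - mu) / sigma
= (88 - 55) / 14
= 33 / 14
= 2.36


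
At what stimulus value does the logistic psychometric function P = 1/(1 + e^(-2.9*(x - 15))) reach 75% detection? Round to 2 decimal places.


At P = 0.75: 0.75 = 1/(1 + e^(-k*(x-x0)))
Solving: e^(-k*(x-x0)) = 1/3
x = x0 + ln(3)/k
ln(3) = 1.0986
x = 15 + 1.0986/2.9
= 15 + 0.3788
= 15.38


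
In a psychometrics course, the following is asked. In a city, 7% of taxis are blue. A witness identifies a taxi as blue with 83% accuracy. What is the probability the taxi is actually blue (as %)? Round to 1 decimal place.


P(blue | says blue) = P(says blue | blue)*P(blue) / [P(says blue | blue)*P(blue) + P(says blue | not blue)*P(not blue)]
Numerator = 0.83 * 0.07 = 0.0581
False identification = 0.17 * 0.93 = 0.1581
P = 0.0581 / (0.0581 + 0.1581)
= 0.0581 / 0.2162
As percentage = 26.9


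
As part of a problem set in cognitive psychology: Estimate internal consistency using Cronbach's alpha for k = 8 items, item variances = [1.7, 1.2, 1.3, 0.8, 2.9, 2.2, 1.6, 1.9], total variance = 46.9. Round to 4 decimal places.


alpha = (k/(k-1)) * (1 - sum(s_i^2)/s_total^2)
sum(item variances) = 13.6
k/(k-1) = 8/7 = 1.142857
1 - 13.6/46.9 = 1 - 0.289979 = 0.710021
alpha = 1.142857 * 0.710021
= 0.8115


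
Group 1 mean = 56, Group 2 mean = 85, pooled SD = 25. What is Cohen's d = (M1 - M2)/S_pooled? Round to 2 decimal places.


Cohen's d = (M1 - M2) / S_pooled
= (56 - 85) / 25
= -29 / 25
= -1.16


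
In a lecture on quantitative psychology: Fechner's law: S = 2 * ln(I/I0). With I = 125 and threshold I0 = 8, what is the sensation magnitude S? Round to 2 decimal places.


S = 2 * ln(125/8)
I/I0 = 15.625
ln(15.625) = 2.7489
S = 2 * 2.7489
= 5.50
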